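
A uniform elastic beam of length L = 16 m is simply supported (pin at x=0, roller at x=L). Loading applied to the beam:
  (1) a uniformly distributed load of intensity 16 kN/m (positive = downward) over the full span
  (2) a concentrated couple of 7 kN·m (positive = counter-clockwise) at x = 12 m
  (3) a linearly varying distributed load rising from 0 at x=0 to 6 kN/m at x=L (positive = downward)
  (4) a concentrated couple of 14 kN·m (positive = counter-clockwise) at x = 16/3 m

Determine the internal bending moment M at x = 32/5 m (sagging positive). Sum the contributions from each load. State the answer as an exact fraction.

M(32/5) = 71492/125 kN·m

Load 1 — uniform load w=16 kN/m over full span:
  M_1 = wx(L-x)/2 = 16·(32/5)·(16-(32/5))/2 = 12288/25 kN·m
Load 2 — applied couple M₀=7 kN·m at a=12 m (b=L-a=4):
  M_2 = M₀x/L  [x≤a] = 7·(32/5)/16 = 14/5 kN·m
Load 3 — triangular load w₀=6 kN/m (0→w₀ over full span):
  M_3 = w₀Lx/6 - w₀x³/(6L) = 6·16·(32/5)/6 - 6·(32/5)³/(6·16) = 10752/125 kN·m
Load 4 — applied couple M₀=14 kN·m at a=16/3 m (b=L-a=32/3):
  M_4 = M₀x/L - M₀  [x>a] = 14·(32/5)/16 - 14 = -42/5 kN·m
Superposition: M = Σ M_i = 71492/125 kN·m ≈ 571.936000 kN·m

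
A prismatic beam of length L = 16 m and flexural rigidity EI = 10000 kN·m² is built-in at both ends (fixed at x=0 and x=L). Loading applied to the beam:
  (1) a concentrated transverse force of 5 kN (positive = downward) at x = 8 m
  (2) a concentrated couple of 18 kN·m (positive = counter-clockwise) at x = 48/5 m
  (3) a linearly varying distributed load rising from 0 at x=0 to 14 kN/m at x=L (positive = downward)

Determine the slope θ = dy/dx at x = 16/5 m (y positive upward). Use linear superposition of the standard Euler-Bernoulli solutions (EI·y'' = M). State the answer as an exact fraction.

θ(16/5) = -28526/1171875 rad

Load 1 — point force P=5 kN at a=8 m (b=L-a=8):
  θ_1 = -Pb²x(2aL-(3a+b)x)/(2L³EI)  [x≤a] = -5·8²·(16/5)·(2·8·16-(3·8+8)·(16/5))/(2·16³·10000) = -6/3125 rad
Load 2 — applied couple M₀=18 kN·m at a=48/5 m (b=L-a=32/5):
  θ_2 = (R_Ax²/2 - M_Ax)/EI  [x≤a] with R_A=81/50, M_A=144/25 = ((81/50)·(16/5)²/2 - (144/25)·(16/5))/10000 = -396/390625 rad
Load 3 — triangular load w₀=14 kN/m (0→w₀ over full span):
  θ_3 = -w₀(2x(L-x)(L-2x)(x+2L)+x²(L-x)²)/(120LEI) = -14·(2·(16/5)·(16-(16/5))·(16-2·(16/5))·((16/5)+2·16)+(16/5)²·(16-(16/5))²)/(120·16·10000) = -25088/1171875 rad
Superposition: θ = Σ θ_i = -28526/1171875 rad ≈ -0.024342 rad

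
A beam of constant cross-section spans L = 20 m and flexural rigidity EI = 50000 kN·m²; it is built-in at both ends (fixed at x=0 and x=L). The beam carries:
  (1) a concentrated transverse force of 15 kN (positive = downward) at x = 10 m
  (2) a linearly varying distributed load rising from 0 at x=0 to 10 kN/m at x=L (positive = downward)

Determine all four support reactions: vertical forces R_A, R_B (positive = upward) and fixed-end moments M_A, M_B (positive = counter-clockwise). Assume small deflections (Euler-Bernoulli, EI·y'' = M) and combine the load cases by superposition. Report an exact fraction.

R_A = 75/2 kN, M_A = 1025/6 kN·m, R_B = 155/2 kN, M_B = -475/2 kN·m

Load 1 — point force P=15 kN at a=10 m (b=L-a=10):
  R_A = Pb²(3a+b)/L³ = 15·10²·(3·10+10)/20³ = 15/2 kN
  M_A = Pab²/L² = 15·10·10²/20² = 75/2 kN·m
  R_B = Pa²(a+3b)/L³ = 15·10²·(10+3·10)/20³ = 15/2 kN
  M_B = -Pa²b/L² = -15·10²·10/20² = -75/2 kN·m
Load 2 — triangular load w₀=10 kN/m (0→w₀ over full span):
  R_A = 3w₀L/20 = 3·10·20/20 = 30 kN
  M_A = w₀L²/30 = 10·20²/30 = 400/3 kN·m
  R_B = 7w₀L/20 = 7·10·20/20 = 70 kN
  M_B = -w₀L²/20 = -10·20²/20 = -200 kN·m
Superposition: R_A = 75/2 kN, M_A = 1025/6 kN·m, R_B = 155/2 kN, M_B = -475/2 kN·m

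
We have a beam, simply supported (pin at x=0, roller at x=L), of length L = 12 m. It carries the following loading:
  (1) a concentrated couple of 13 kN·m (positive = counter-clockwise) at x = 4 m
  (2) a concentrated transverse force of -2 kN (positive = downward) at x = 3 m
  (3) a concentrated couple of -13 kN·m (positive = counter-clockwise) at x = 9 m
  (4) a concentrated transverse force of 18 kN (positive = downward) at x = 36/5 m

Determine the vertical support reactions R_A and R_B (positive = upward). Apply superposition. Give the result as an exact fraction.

R_A = 57/10 kN, R_B = 103/10 kN

Load 1 — applied couple M₀=13 kN·m at a=4 m (b=L-a=8):
  R_A = M₀/L = 13/12 kN
  R_B = -M₀/L = -13/12 kN
Load 2 — point force P=-2 kN at a=3 m (b=L-a=9):
  R_A = Pb/L = (-2)·9/12 = -3/2 kN
  R_B = Pa/L = (-2)·3/12 = -1/2 kN
Load 3 — applied couple M₀=-13 kN·m at a=9 m (b=L-a=3):
  R_A = M₀/L = (-13)/12 = -13/12 kN
  R_B = -M₀/L = -(-13)/12 = 13/12 kN
Load 4 — point force P=18 kN at a=36/5 m (b=L-a=24/5):
  R_A = Pb/L = 18·(24/5)/12 = 36/5 kN
  R_B = Pa/L = 18·(36/5)/12 = 54/5 kN
Superposition: R_A = 57/10 kN, R_B = 103/10 kN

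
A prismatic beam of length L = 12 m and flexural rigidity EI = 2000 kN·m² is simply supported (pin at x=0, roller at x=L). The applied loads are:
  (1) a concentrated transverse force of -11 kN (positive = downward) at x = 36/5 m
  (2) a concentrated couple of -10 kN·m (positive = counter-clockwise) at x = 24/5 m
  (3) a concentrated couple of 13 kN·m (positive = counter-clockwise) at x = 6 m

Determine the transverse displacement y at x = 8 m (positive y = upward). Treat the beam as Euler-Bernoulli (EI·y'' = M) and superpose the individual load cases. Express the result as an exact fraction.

y(8) = 59407/375000 m

Load 1 — point force P=-11 kN at a=36/5 m (b=L-a=24/5):
  y_1 = -Pa(L-x)(2Lx-a²-x²)/(6LEI)  [x>a] = -(-11)·(36/5)·(12-8)·(2·12·8-(36/5)²-8²)/(6·12·2000) = 2618/15625 m
Load 2 — applied couple M₀=-10 kN·m at a=24/5 m (b=L-a=36/5):
  y_2 = (M₀x³/(6L)-M₀(x-a)²/2+C₁x)/EI  [x>a] with C₁=M₀(3b²-L²)/(6L)=-8/5 = ((-10)·8³/(6·12)-(-10)·(8-(24/5))²/2+(-8/5)·8)/2000 = -92/5625 m
Load 3 — applied couple M₀=13 kN·m at a=6 m (b=L-a=6):
  y_3 = (M₀x³/(6L)-M₀(x-a)²/2+C₁x)/EI  [x>a] with C₁=M₀(3b²-L²)/(6L)=-13/2 = (13·8³/(6·12)-13·(8-6)²/2+(-13/2)·8)/2000 = 13/1800 m
Superposition: y = Σ y_i = 59407/375000 m ≈ 0.158419 m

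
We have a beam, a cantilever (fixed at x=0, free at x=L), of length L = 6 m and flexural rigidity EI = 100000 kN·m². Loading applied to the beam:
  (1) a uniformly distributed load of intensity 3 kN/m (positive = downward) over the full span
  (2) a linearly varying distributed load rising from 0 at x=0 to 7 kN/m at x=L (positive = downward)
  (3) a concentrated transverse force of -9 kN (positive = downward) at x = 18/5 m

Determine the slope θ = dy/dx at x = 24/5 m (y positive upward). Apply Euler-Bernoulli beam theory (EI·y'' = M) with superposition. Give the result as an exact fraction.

Load 1 — uniform load w=3 kN/m over full span:
  θ_1 = -wx(x²-3Lx+3L²)/(6EI) = -3·(24/5)·((24/5)²-3·6·(24/5)+3·6²)/(6·100000) = -837/781250 rad
Load 2 — triangular load w₀=7 kN/m (0→w₀ over full span):
  θ_2 = (w₀Lx²/4-w₀L²x/3-w₀x⁴/(24L))/EI = (7·6·(24/5)²/4-7·6²·(24/5)/3-7·(24/5)⁴/(24·6))/100000 = -3654/1953125 rad
Load 3 — point force P=-9 kN at a=18/5 m (b=L-a=12/5):
  θ_3 = -Pa²/(2EI)  [x>a] = -(-9)·(18/5)²/(2·100000) = 729/1250000 rad
Superposition: θ = Σ θ_i = -73719/31250000 rad ≈ -0.002359 rad

θ(24/5) = -73719/31250000 rad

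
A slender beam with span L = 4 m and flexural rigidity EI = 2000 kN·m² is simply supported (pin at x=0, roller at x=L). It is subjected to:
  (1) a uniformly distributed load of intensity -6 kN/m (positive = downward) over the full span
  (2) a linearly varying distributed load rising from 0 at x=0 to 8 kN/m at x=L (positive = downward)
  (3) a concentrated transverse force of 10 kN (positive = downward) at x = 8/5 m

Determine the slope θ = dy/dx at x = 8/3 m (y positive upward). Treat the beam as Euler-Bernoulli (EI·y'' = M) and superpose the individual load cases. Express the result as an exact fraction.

θ(8/3) = 947/759375 rad

Load 1 — uniform load w=-6 kN/m over full span:
  θ_1 = -w(L³-6Lx²+4x³)/(24EI) = -(-6)·(4³-6·4·(8/3)²+4·(8/3)³)/(24·2000) = -13/3375 rad
Load 2 — triangular load w₀=8 kN/m (0→w₀ over full span):
  θ_2 = -w₀(7L⁴-30L²x²+15x⁴)/(360LEI) = -8·(7·4⁴-30·4²·(8/3)²+15·(8/3)⁴)/(360·4·2000) = 364/151875 rad
Load 3 — point force P=10 kN at a=8/5 m (b=L-a=12/5):
  θ_3 = -Pa(2L²-6Lx+3x²+a²)/(6LEI)  [x>a] = -10·(8/5)·(2·4²-6·4·(8/3)+3·(8/3)²+(8/5)²)/(6·4·2000) = 76/28125 rad
Superposition: θ = Σ θ_i = 947/759375 rad ≈ 0.001247 rad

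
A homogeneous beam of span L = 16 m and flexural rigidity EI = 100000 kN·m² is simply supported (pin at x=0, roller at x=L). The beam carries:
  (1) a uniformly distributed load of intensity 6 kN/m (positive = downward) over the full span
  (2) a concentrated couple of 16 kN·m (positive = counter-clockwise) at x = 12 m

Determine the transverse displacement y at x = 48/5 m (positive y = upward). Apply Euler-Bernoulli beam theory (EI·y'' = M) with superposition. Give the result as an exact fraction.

y(48/5) = -98852/1953125 m

Load 1 — uniform load w=6 kN/m over full span:
  y_1 = -wx(L³-2Lx²+x³)/(24EI) = -6·(48/5)·(16³-2·16·(48/5)²+(48/5)³)/(24·100000) = -95232/1953125 m
Load 2 — applied couple M₀=16 kN·m at a=12 m (b=L-a=4):
  y_2 = (M₀x³/(6L)+C₁x)/EI  [x≤a] with C₁=M₀(3b²-L²)/(6L)=-104/3 = (16·(48/5)³/(6·16)+(-104/3)·(48/5))/100000 = -724/390625 m
Superposition: y = Σ y_i = -98852/1953125 m ≈ -0.050612 m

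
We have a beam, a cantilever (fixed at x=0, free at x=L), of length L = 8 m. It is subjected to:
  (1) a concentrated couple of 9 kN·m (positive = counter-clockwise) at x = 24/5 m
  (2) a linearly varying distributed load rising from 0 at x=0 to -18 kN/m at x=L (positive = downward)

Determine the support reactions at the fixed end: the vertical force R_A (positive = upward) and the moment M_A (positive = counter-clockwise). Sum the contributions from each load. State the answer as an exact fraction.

R_A = -72 kN, M_A = -393 kN·m

Load 1 — applied couple M₀=9 kN·m at a=24/5 m (b=L-a=16/5):
  R_A = 0 kN
  M_A = -M₀ = -9 kN·m
Load 2 — triangular load w₀=-18 kN/m (0→w₀ over full span):
  R_A = w₀L/2 = (-18)·8/2 = -72 kN
  M_A = w₀L²/3 = (-18)·8²/3 = -384 kN·m
Superposition: R_A = -72 kN, M_A = -393 kN·m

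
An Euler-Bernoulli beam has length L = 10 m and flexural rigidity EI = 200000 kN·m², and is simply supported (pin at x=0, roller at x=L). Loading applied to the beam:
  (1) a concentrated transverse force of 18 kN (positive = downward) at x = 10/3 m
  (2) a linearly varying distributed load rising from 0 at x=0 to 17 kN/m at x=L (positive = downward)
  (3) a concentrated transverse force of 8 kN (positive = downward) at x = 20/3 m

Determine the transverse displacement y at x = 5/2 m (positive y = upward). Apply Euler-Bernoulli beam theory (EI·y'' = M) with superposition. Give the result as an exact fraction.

y(5/2) = -362411/66355200 m

Load 1 — point force P=18 kN at a=10/3 m (b=L-a=20/3):
  y_1 = -Pbx(L²-b²-x²)/(6LEI)  [x≤a] = -18·(20/3)·(5/2)·(10²-(20/3)²-(5/2)²)/(6·10·200000) = -71/57600 m
Load 2 — triangular load w₀=17 kN/m (0→w₀ over full span):
  y_2 = -w₀x(7L⁴-10L²x²+3x⁴)/(360LEI) = -17·(5/2)·(7·10⁴-10·10²·(5/2)²+3·(5/2)⁴)/(360·10·200000) = -1853/491520 m
Load 3 — point force P=8 kN at a=20/3 m (b=L-a=10/3):
  y_3 = -Pbx(L²-b²-x²)/(6LEI)  [x≤a] = -8·(10/3)·(5/2)·(10²-(10/3)²-(5/2)²)/(6·10·200000) = -119/259200 m
Superposition: y = Σ y_i = -362411/66355200 m ≈ -0.005462 m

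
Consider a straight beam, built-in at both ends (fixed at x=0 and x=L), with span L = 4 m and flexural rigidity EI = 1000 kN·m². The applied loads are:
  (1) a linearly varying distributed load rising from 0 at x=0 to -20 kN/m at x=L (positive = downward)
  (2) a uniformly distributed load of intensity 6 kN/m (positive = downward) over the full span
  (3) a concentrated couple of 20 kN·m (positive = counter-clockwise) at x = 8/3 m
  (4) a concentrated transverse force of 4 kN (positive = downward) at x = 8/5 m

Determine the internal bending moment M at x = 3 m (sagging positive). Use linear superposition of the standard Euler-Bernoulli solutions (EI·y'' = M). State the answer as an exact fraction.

M(3) = -2157/250 kN·m

Load 1 — triangular load w₀=-20 kN/m (0→w₀ over full span):
  M_1 = 3w₀Lx/20 - w₀L²/30 - w₀x³/(6L) = 3·(-20)·4·3/20 - (-20)·4²/30 - (-20)·3³/(6·4) = -17/6 kN·m
Load 2 — uniform load w=6 kN/m over full span:
  M_2 = wLx/2 - wL²/12 - wx²/2 = 6·4·3/2 - 6·4²/12 - 6·3²/2 = 1 kN·m
Load 3 — applied couple M₀=20 kN·m at a=8/3 m (b=L-a=4/3):
  M_3 = R_Ax - M_A - M₀  [x>a] with R_A=20/3, M_A=20/3 = (20/3)·3 - (20/3) - 20 = -20/3 kN·m
Load 4 — point force P=4 kN at a=8/5 m (b=L-a=12/5):
  M_4 = Pa²(a+3b)(L-x)/L³ - Pa²b/L²  [x>a] = 4·(8/5)²·((8/5)+3·(12/5))·(4-3)/4³ - 4·(8/5)²·(12/5)/4² = -16/125 kN·m
Superposition: M = Σ M_i = -2157/250 kN·m ≈ -8.628000 kN·m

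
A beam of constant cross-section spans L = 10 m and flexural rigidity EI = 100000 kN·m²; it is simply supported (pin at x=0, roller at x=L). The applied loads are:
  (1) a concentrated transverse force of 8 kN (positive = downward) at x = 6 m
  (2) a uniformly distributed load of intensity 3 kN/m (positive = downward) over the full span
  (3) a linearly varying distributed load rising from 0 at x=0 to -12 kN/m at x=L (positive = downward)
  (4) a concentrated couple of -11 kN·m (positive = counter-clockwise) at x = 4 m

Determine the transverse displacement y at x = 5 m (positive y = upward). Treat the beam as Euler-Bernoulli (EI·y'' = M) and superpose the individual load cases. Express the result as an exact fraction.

Load 1 — point force P=8 kN at a=6 m (b=L-a=4):
  y_1 = -Pbx(L²-b²-x²)/(6LEI)  [x≤a] = -8·4·5·(10²-4²-5²)/(6·10·100000) = -59/37500 m
Load 2 — uniform load w=3 kN/m over full span:
  y_2 = -wx(L³-2Lx²+x³)/(24EI) = -3·5·(10³-2·10·5²+5³)/(24·100000) = -1/256 m
Load 3 — triangular load w₀=-12 kN/m (0→w₀ over full span):
  y_3 = -w₀x(7L⁴-10L²x²+3x⁴)/(360LEI) = -(-12)·5·(7·10⁴-10·10²·5²+3·5⁴)/(360·10·100000) = 1/128 m
Load 4 — applied couple M₀=-11 kN·m at a=4 m (b=L-a=6):
  y_4 = (M₀x³/(6L)-M₀(x-a)²/2+C₁x)/EI  [x>a] with C₁=M₀(3b²-L²)/(6L)=-22/15 = ((-11)·5³/(6·10)-(-11)·(5-4)²/2+(-22/15)·5)/100000 = -99/400000 m
Superposition: y = Σ y_i = 1001/480000 m ≈ 0.002085 m

y(5) = 1001/480000 m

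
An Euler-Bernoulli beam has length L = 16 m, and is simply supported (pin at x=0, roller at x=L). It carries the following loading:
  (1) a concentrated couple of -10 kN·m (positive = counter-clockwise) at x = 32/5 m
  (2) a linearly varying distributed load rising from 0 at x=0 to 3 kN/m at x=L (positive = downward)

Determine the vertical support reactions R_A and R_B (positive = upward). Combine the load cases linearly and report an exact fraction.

R_A = 59/8 kN, R_B = 133/8 kN

Load 1 — applied couple M₀=-10 kN·m at a=32/5 m (b=L-a=48/5):
  R_A = M₀/L = (-10)/16 = -5/8 kN
  R_B = -M₀/L = -(-10)/16 = 5/8 kN
Load 2 — triangular load w₀=3 kN/m (0→w₀ over full span):
  R_A = w₀L/6 = 3·16/6 = 8 kN
  R_B = w₀L/3 = 3·16/3 = 16 kN
Superposition: R_A = 59/8 kN, R_B = 133/8 kN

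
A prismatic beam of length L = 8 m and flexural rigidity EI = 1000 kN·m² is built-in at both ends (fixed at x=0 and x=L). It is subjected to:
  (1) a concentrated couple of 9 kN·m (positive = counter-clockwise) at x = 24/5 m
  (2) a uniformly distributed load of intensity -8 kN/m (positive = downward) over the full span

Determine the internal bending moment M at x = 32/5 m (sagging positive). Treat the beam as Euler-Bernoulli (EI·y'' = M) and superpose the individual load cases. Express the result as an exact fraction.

M(32/5) = 73/375 kN·m

Load 1 — applied couple M₀=9 kN·m at a=24/5 m (b=L-a=16/5):
  M_1 = R_Ax - M_A - M₀  [x>a] with R_A=81/50, M_A=72/25 = (81/50)·(32/5) - (72/25) - 9 = -189/125 kN·m
Load 2 — uniform load w=-8 kN/m over full span:
  M_2 = wLx/2 - wL²/12 - wx²/2 = (-8)·8·(32/5)/2 - (-8)·8²/12 - (-8)·(32/5)²/2 = 128/75 kN·m
Superposition: M = Σ M_i = 73/375 kN·m ≈ 0.194667 kN·m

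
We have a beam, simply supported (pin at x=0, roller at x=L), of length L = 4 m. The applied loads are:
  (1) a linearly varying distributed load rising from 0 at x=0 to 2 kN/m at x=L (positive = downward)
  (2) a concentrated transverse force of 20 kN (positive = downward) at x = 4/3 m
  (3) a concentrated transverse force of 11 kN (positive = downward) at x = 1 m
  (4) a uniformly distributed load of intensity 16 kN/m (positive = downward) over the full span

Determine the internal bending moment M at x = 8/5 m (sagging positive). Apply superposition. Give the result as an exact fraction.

Load 1 — triangular load w₀=2 kN/m (0→w₀ over full span):
  M_1 = w₀Lx/6 - w₀x³/(6L) = 2·4·(8/5)/6 - 2·(8/5)³/(6·4) = 224/125 kN·m
Load 2 — point force P=20 kN at a=4/3 m (b=L-a=8/3):
  M_2 = Pa(L-x)/L  [x>a] = 20·(4/3)·(4-(8/5))/4 = 16 kN·m
Load 3 — point force P=11 kN at a=1 m (b=L-a=3):
  M_3 = Pa(L-x)/L  [x>a] = 11·1·(4-(8/5))/4 = 33/5 kN·m
Load 4 — uniform load w=16 kN/m over full span:
  M_4 = wx(L-x)/2 = 16·(8/5)·(4-(8/5))/2 = 768/25 kN·m
Superposition: M = Σ M_i = 6889/125 kN·m ≈ 55.112000 kN·m

M(8/5) = 6889/125 kN·m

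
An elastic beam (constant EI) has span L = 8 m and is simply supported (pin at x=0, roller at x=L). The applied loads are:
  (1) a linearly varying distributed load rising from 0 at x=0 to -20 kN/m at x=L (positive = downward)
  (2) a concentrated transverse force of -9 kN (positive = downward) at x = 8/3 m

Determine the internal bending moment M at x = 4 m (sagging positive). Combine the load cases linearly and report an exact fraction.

Load 1 — triangular load w₀=-20 kN/m (0→w₀ over full span):
  M_1 = w₀Lx/6 - w₀x³/(6L) = (-20)·8·4/6 - (-20)·4³/(6·8) = -80 kN·m
Load 2 — point force P=-9 kN at a=8/3 m (b=L-a=16/3):
  M_2 = Pa(L-x)/L  [x>a] = (-9)·(8/3)·(8-4)/8 = -12 kN·m
Superposition: M = Σ M_i = -92 kN·m ≈ -92.000000 kN·m

M(4) = -92 kN·m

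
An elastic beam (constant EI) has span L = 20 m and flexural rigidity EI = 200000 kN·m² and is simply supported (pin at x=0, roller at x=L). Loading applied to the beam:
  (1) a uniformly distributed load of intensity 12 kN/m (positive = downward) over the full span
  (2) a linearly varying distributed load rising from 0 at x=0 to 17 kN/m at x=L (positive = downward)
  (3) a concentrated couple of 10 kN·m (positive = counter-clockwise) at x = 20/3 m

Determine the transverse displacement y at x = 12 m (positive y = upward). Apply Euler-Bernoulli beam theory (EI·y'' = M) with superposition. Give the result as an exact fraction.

y(12) = -143609/703125 m

Load 1 — uniform load w=12 kN/m over full span:
  y_1 = -wx(L³-2Lx²+x³)/(24EI) = -12·12·(20³-2·20·12²+12³)/(24·200000) = -372/3125 m
Load 2 — triangular load w₀=17 kN/m (0→w₀ over full span):
  y_2 = -w₀x(7L⁴-10L²x²+3x⁴)/(360LEI) = -17·12·(7·20⁴-10·20²·12²+3·12⁴)/(360·20·200000) = -20128/234375 m
Load 3 — applied couple M₀=10 kN·m at a=20/3 m (b=L-a=40/3):
  y_3 = (M₀x³/(6L)-M₀(x-a)²/2+C₁x)/EI  [x>a] with C₁=M₀(3b²-L²)/(6L)=100/9 = (10·12³/(6·20)-10·(12-(20/3))²/2+(100/9)·12)/200000 = 19/28125 m
Superposition: y = Σ y_i = -143609/703125 m ≈ -0.204244 m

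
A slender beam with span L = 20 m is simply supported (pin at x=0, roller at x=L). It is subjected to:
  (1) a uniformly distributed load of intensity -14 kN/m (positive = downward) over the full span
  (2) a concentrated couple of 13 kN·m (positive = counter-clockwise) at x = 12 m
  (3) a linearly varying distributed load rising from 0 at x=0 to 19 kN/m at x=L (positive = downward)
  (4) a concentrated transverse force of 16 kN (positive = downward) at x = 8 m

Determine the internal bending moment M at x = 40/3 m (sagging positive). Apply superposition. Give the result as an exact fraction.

Load 1 — uniform load w=-14 kN/m over full span:
  M_1 = wx(L-x)/2 = (-14)·(40/3)·(20-(40/3))/2 = -5600/9 kN·m
Load 2 — applied couple M₀=13 kN·m at a=12 m (b=L-a=8):
  M_2 = M₀x/L - M₀  [x>a] = 13·(40/3)/20 - 13 = -13/3 kN·m
Load 3 — triangular load w₀=19 kN/m (0→w₀ over full span):
  M_3 = w₀Lx/6 - w₀x³/(6L) = 19·20·(40/3)/6 - 19·(40/3)³/(6·20) = 38000/81 kN·m
Load 4 — point force P=16 kN at a=8 m (b=L-a=12):
  M_4 = Pa(L-x)/L  [x>a] = 16·8·(20-(40/3))/20 = 128/3 kN·m
Superposition: M = Σ M_i = -9295/81 kN·m ≈ -114.753086 kN·m

M(40/3) = -9295/81 kN·m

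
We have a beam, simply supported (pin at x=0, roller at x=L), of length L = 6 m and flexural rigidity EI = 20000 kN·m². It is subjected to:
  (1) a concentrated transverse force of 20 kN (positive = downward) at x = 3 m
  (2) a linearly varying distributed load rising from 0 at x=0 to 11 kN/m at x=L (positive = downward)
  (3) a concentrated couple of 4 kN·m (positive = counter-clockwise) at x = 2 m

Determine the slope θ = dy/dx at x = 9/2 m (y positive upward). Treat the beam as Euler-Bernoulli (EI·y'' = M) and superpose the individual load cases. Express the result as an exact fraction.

Load 1 — point force P=20 kN at a=3 m (b=L-a=3):
  θ_1 = -Pa(2L²-6Lx+3x²+a²)/(6LEI)  [x>a] = -20·3·(2·6²-6·6·(9/2)+3·(9/2)²+3²)/(6·6·20000) = 27/16000 rad
Load 2 — triangular load w₀=11 kN/m (0→w₀ over full span):
  θ_2 = -w₀(7L⁴-30L²x²+15x⁴)/(360LEI) = -11·(7·6⁴-30·6²·(9/2)²+15·(9/2)⁴)/(360·6·20000) = 43329/25600000 rad
Load 3 — applied couple M₀=4 kN·m at a=2 m (b=L-a=4):
  θ_3 = (M₀x²/(2L)-M₀(x-a)+C₁)/EI  [x>a] with C₁=M₀(3b²-L²)/(6L)=4/3 = (4·(9/2)²/(2·6)-4·((9/2)-2)+(4/3))/20000 = -23/240000 rad
Superposition: θ = Σ θ_i = 252227/76800000 rad ≈ 0.003284 rad

θ(9/2) = 252227/76800000 rad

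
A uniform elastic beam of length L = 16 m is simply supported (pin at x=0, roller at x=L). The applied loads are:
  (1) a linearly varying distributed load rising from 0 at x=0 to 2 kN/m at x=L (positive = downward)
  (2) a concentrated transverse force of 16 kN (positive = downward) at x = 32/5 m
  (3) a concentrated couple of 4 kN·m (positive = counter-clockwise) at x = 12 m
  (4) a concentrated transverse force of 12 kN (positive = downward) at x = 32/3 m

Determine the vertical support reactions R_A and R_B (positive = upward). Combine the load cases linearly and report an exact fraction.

R_A = 1151/60 kN, R_B = 1489/60 kN

Load 1 — triangular load w₀=2 kN/m (0→w₀ over full span):
  R_A = w₀L/6 = 2·16/6 = 16/3 kN
  R_B = w₀L/3 = 2·16/3 = 32/3 kN
Load 2 — point force P=16 kN at a=32/5 m (b=L-a=48/5):
  R_A = Pb/L = 16·(48/5)/16 = 48/5 kN
  R_B = Pa/L = 16·(32/5)/16 = 32/5 kN
Load 3 — applied couple M₀=4 kN·m at a=12 m (b=L-a=4):
  R_A = M₀/L = 4/16 = 1/4 kN
  R_B = -M₀/L = -4/16 = -1/4 kN
Load 4 — point force P=12 kN at a=32/3 m (b=L-a=16/3):
  R_A = Pb/L = 12·(16/3)/16 = 4 kN
  R_B = Pa/L = 12·(32/3)/16 = 8 kN
Superposition: R_A = 1151/60 kN, R_B = 1489/60 kN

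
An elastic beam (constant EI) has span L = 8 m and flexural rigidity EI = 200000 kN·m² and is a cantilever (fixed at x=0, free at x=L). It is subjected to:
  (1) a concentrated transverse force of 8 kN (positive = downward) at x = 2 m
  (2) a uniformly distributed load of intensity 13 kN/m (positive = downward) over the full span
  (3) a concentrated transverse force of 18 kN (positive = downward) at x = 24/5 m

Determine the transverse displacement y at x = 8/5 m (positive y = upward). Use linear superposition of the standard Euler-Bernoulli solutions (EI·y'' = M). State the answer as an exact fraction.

y(8/5) = -5648/1953125 m

Load 1 — point force P=8 kN at a=2 m (b=L-a=6):
  y_1 = -Px²(3a-x)/(6EI)  [x≤a] = -8·(8/5)²·(3·2-(8/5))/(6·200000) = -88/1171875 m
Load 2 — uniform load w=13 kN/m over full span:
  y_2 = -wx²(x²-4Lx+6L²)/(24EI) = -13·(8/5)²·((8/5)²-4·8·(8/5)+6·8²)/(24·200000) = -13624/5859375 m
Load 3 — point force P=18 kN at a=24/5 m (b=L-a=16/5):
  y_3 = -Px²(3a-x)/(6EI)  [x≤a] = -18·(8/5)²·(3·(24/5)-(8/5))/(6·200000) = -192/390625 m
Superposition: y = Σ y_i = -5648/1953125 m ≈ -0.002892 m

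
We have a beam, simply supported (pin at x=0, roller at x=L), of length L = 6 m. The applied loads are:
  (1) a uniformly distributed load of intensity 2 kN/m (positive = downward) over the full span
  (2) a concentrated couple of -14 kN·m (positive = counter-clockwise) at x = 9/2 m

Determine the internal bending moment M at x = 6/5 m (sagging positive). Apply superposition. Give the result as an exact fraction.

Load 1 — uniform load w=2 kN/m over full span:
  M_1 = wx(L-x)/2 = 2·(6/5)·(6-(6/5))/2 = 144/25 kN·m
Load 2 — applied couple M₀=-14 kN·m at a=9/2 m (b=L-a=3/2):
  M_2 = M₀x/L  [x≤a] = (-14)·(6/5)/6 = -14/5 kN·m
Superposition: M = Σ M_i = 74/25 kN·m ≈ 2.960000 kN·m

M(6/5) = 74/25 kN·m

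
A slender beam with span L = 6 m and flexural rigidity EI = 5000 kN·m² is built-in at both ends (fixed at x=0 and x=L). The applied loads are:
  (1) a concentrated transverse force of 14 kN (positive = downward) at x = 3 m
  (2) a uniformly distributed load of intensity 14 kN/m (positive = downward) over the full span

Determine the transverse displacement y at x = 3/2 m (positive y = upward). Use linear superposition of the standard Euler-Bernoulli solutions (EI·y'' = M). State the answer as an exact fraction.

Load 1 — point force P=14 kN at a=3 m (b=L-a=3):
  y_1 = -Pb²x²(3aL-(3a+b)x)/(6L³EI)  [x≤a] = -14·3²·(3/2)²·(3·3·6-(3·3+3)·(3/2))/(6·6³·5000) = -63/40000 m
Load 2 — uniform load w=14 kN/m over full span:
  y_2 = -wx²(L-x)²/(24EI) = -14·(3/2)²·(6-(3/2))²/(24·5000) = -1701/320000 m
Superposition: y = Σ y_i = -441/64000 m ≈ -0.006891 m

y(3/2) = -441/64000 m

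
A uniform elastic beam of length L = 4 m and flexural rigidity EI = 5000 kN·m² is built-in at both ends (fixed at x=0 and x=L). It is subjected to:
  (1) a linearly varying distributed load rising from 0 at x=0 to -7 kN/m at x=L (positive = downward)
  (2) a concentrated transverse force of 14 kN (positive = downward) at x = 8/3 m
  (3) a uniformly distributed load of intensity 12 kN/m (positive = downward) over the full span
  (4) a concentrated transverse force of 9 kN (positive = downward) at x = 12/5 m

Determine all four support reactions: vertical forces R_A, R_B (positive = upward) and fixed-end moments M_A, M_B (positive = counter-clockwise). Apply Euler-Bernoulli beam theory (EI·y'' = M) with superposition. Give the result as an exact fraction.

R_A = 89767/3375 kN, M_A = 67064/3375 kN·m, R_B = 102608/3375 kN, M_B = -80596/3375 kN·m

Load 1 — triangular load w₀=-7 kN/m (0→w₀ over full span):
  R_A = 3w₀L/20 = 3·(-7)·4/20 = -21/5 kN
  M_A = w₀L²/30 = (-7)·4²/30 = -56/15 kN·m
  R_B = 7w₀L/20 = 7·(-7)·4/20 = -49/5 kN
  M_B = -w₀L²/20 = -(-7)·4²/20 = 28/5 kN·m
Load 2 — point force P=14 kN at a=8/3 m (b=L-a=4/3):
  R_A = Pb²(3a+b)/L³ = 14·(4/3)²·(3·(8/3)+(4/3))/4³ = 98/27 kN
  M_A = Pab²/L² = 14·(8/3)·(4/3)²/4² = 112/27 kN·m
  R_B = Pa²(a+3b)/L³ = 14·(8/3)²·((8/3)+3·(4/3))/4³ = 280/27 kN
  M_B = -Pa²b/L² = -14·(8/3)²·(4/3)/4² = -224/27 kN·m
Load 3 — uniform load w=12 kN/m over full span:
  R_A = wL/2 = 12·4/2 = 24 kN
  M_A = wL²/12 = 12·4²/12 = 16 kN·m
  R_B = wL/2 = 12·4/2 = 24 kN
  M_B = -wL²/12 = -12·4²/12 = -16 kN·m
Load 4 — point force P=9 kN at a=12/5 m (b=L-a=8/5):
  R_A = Pb²(3a+b)/L³ = 9·(8/5)²·(3·(12/5)+(8/5))/4³ = 396/125 kN
  M_A = Pab²/L² = 9·(12/5)·(8/5)²/4² = 432/125 kN·m
  R_B = Pa²(a+3b)/L³ = 9·(12/5)²·((12/5)+3·(8/5))/4³ = 729/125 kN
  M_B = -Pa²b/L² = -9·(12/5)²·(8/5)/4² = -648/125 kN·m
Superposition: R_A = 89767/3375 kN, M_A = 67064/3375 kN·m, R_B = 102608/3375 kN, M_B = -80596/3375 kN·m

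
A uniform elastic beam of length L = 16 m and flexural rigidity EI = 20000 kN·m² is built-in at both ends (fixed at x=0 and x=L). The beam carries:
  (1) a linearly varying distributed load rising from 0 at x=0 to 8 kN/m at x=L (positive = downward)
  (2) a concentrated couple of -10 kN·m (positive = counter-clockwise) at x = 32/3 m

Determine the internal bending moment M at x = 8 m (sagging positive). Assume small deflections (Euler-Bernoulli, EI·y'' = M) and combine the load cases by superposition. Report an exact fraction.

M(8) = 118/3 kN·m

Load 1 — triangular load w₀=8 kN/m (0→w₀ over full span):
  M_1 = 3w₀Lx/20 - w₀L²/30 - w₀x³/(6L) = 3·8·16·8/20 - 8·16²/30 - 8·8³/(6·16) = 128/3 kN·m
Load 2 — applied couple M₀=-10 kN·m at a=32/3 m (b=L-a=16/3):
  M_2 = R_Ax - M_A  [x≤a] with R_A=-5/6, M_A=-10/3 = (-5/6)·8 - (-10/3) = -10/3 kN·m
Superposition: M = Σ M_i = 118/3 kN·m ≈ 39.333333 kN·m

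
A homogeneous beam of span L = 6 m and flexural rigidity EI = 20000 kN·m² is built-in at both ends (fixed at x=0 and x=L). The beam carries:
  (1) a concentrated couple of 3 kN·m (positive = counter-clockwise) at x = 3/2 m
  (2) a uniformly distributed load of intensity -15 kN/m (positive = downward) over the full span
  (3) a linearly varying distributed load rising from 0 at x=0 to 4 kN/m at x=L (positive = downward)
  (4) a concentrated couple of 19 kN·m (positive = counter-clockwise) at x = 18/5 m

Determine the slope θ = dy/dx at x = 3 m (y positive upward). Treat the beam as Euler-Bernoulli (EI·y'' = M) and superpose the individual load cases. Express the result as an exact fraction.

Load 1 — applied couple M₀=3 kN·m at a=3/2 m (b=L-a=9/2):
  θ_1 = (R_Ax²/2 - M_Ax - M₀(x-a))/EI  [x>a] with R_A=9/16, M_A=-9/16 = ((9/16)·3²/2 - (-9/16)·3 - 3·(3-(3/2)))/20000 = -9/640000 rad
Load 2 — uniform load w=-15 kN/m over full span:
  θ_2 = -wx(L-x)(L-2x)/(12EI) = -(-15)·3·(6-3)·(6-2·3)/(12·20000) = 0 rad
Load 3 — triangular load w₀=4 kN/m (0→w₀ over full span):
  θ_3 = -w₀(2x(L-x)(L-2x)(x+2L)+x²(L-x)²)/(120LEI) = -4·(2·3·(6-3)·(6-2·3)·(3+2·6)+3²·(6-3)²)/(120·6·20000) = -9/400000 rad
Load 4 — applied couple M₀=19 kN·m at a=18/5 m (b=L-a=12/5):
  θ_4 = (R_Ax²/2 - M_Ax)/EI  [x≤a] with R_A=114/25, M_A=152/25 = ((114/25)·3²/2 - (152/25)·3)/20000 = 57/500000 rad
Superposition: θ = Σ θ_i = 1239/16000000 rad ≈ 0.000077 rad

θ(3) = 1239/16000000 rad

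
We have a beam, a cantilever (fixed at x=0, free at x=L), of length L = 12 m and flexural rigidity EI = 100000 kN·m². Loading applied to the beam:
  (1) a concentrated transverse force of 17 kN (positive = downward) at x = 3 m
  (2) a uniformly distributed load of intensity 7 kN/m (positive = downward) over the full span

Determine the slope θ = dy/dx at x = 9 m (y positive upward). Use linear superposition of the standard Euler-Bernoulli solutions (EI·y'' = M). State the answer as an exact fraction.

θ(9) = -2061/100000 rad

Load 1 — point force P=17 kN at a=3 m (b=L-a=9):
  θ_1 = -Pa²/(2EI)  [x>a] = -17·3²/(2·100000) = -153/200000 rad
Load 2 — uniform load w=7 kN/m over full span:
  θ_2 = -wx(x²-3Lx+3L²)/(6EI) = -7·9·(9²-3·12·9+3·12²)/(6·100000) = -3969/200000 rad
Superposition: θ = Σ θ_i = -2061/100000 rad ≈ -0.020610 rad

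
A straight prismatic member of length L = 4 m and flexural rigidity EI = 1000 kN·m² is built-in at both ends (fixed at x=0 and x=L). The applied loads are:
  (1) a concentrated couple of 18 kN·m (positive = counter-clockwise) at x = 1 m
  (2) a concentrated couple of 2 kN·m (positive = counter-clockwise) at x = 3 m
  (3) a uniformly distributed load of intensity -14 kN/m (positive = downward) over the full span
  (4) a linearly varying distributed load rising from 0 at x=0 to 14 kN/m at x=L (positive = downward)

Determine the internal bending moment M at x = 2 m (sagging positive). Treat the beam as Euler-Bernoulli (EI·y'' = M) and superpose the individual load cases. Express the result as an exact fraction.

M(2) = -26/3 kN·m

Load 1 — applied couple M₀=18 kN·m at a=1 m (b=L-a=3):
  M_1 = R_Ax - M_A - M₀  [x>a] with R_A=81/16, M_A=-27/8 = (81/16)·2 - (-27/8) - 18 = -9/2 kN·m
Load 2 — applied couple M₀=2 kN·m at a=3 m (b=L-a=1):
  M_2 = R_Ax - M_A  [x≤a] with R_A=9/16, M_A=5/8 = (9/16)·2 - (5/8) = 1/2 kN·m
Load 3 — uniform load w=-14 kN/m over full span:
  M_3 = wLx/2 - wL²/12 - wx²/2 = (-14)·4·2/2 - (-14)·4²/12 - (-14)·2²/2 = -28/3 kN·m
Load 4 — triangular load w₀=14 kN/m (0→w₀ over full span):
  M_4 = 3w₀Lx/20 - w₀L²/30 - w₀x³/(6L) = 3·14·4·2/20 - 14·4²/30 - 14·2³/(6·4) = 14/3 kN·m
Superposition: M = Σ M_i = -26/3 kN·m ≈ -8.666667 kN·m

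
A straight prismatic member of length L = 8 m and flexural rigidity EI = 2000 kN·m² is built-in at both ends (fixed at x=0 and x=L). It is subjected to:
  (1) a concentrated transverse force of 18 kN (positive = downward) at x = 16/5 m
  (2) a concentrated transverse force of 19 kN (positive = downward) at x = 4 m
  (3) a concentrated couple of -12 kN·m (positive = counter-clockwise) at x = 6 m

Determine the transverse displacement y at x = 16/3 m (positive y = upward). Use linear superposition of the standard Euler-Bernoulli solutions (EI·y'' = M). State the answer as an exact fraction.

Load 1 — point force P=18 kN at a=16/5 m (b=L-a=24/5):
  y_1 = -Pa²(L-x)²(3bL-(3b+a)(L-x))/(6L³EI)  [x>a] = -18·(16/5)²·(8-(16/3))²·(3·(24/5)·8-(3·(24/5)+(16/5))·(8-(16/3)))/(6·8³·2000) = -2048/140625 m
Load 2 — point force P=19 kN at a=4 m (b=L-a=4):
  y_2 = -Pa²(L-x)²(3bL-(3b+a)(L-x))/(6L³EI)  [x>a] = -19·4²·(8-(16/3))²·(3·4·8-(3·4+4)·(8-(16/3)))/(6·8³·2000) = -38/2025 m
Load 3 — applied couple M₀=-12 kN·m at a=6 m (b=L-a=2):
  y_3 = (R_Ax³/6 - M_Ax²/2)/EI  [x≤a] with R_A=-27/16, M_A=-15/4 = ((-27/16)·(16/3)³/6 - (-15/4)·(16/3)²/2)/2000 = 2/375 m
Superposition: y = Σ y_i = -35432/1265625 m ≈ -0.027996 m

y(16/3) = -35432/1265625 m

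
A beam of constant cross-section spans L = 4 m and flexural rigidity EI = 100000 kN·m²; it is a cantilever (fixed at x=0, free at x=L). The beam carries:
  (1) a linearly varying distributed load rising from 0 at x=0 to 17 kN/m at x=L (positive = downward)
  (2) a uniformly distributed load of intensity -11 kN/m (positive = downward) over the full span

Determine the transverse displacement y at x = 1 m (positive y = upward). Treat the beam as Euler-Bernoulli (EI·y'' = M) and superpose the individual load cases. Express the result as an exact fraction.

y(1) = -1237/48000000 m

Load 1 — triangular load w₀=17 kN/m (0→w₀ over full span):
  y_1 = (w₀Lx³/12-w₀L²x²/6-w₀x⁵/(120L))/EI = (17·4·1³/12-17·4²·1²/6-17·1⁵/(120·4))/100000 = -19057/48000000 m
Load 2 — uniform load w=-11 kN/m over full span:
  y_2 = -wx²(x²-4Lx+6L²)/(24EI) = -(-11)·1²·(1²-4·4·1+6·4²)/(24·100000) = 297/800000 m
Superposition: y = Σ y_i = -1237/48000000 m ≈ -0.000026 m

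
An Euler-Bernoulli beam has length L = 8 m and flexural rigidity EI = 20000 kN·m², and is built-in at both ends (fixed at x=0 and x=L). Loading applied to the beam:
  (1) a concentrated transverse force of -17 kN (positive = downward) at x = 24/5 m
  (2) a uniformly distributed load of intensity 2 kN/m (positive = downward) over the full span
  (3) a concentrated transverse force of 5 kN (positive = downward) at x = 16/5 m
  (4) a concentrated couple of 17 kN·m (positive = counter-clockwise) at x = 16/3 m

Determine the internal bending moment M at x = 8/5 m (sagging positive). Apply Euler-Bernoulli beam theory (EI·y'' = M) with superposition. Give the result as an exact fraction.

Load 1 — point force P=-17 kN at a=24/5 m (b=L-a=16/5):
  M_1 = Pb²(3a+b)x/L³ - Pab²/L²  [x≤a] = (-17)·(16/5)²·(3·(24/5)+(16/5))·(8/5)/8³ - (-17)·(24/5)·(16/5)²/8² = 2176/625 kN·m
Load 2 — uniform load w=2 kN/m over full span:
  M_2 = wLx/2 - wL²/12 - wx²/2 = 2·8·(8/5)/2 - 2·8²/12 - 2·(8/5)²/2 = -32/75 kN·m
Load 3 — point force P=5 kN at a=16/5 m (b=L-a=24/5):
  M_3 = Pb²(3a+b)x/L³ - Pab²/L²  [x≤a] = 5·(24/5)²·(3·(16/5)+(24/5))·(8/5)/8³ - 5·(16/5)·(24/5)²/8² = -72/125 kN·m
Load 4 — applied couple M₀=17 kN·m at a=16/3 m (b=L-a=8/3):
  M_4 = R_Ax - M_A  [x≤a] with R_A=17/6, M_A=17/3 = (17/6)·(8/5) - (17/3) = -17/15 kN·m
Superposition: M = Σ M_i = 841/625 kN·m ≈ 1.345600 kN·m

M(8/5) = 841/625 kN·m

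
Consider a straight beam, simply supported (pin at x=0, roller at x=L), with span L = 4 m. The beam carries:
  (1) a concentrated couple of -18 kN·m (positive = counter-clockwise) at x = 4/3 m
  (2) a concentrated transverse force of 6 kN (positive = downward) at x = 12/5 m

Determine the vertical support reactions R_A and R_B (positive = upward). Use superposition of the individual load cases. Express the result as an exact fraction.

R_A = -21/10 kN, R_B = 81/10 kN

Load 1 — applied couple M₀=-18 kN·m at a=4/3 m (b=L-a=8/3):
  R_A = M₀/L = (-18)/4 = -9/2 kN
  R_B = -M₀/L = -(-18)/4 = 9/2 kN
Load 2 — point force P=6 kN at a=12/5 m (b=L-a=8/5):
  R_A = Pb/L = 6·(8/5)/4 = 12/5 kN
  R_B = Pa/L = 6·(12/5)/4 = 18/5 kN
Superposition: R_A = -21/10 kN, R_B = 81/10 kN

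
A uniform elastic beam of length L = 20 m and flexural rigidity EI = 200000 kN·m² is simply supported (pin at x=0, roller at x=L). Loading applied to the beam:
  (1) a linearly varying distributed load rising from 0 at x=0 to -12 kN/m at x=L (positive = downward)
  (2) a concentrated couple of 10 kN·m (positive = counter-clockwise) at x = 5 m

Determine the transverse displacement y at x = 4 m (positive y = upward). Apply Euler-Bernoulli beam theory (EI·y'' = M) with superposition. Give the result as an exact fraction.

y(4) = 178553/5000000 m

Load 1 — triangular load w₀=-12 kN/m (0→w₀ over full span):
  y_1 = -w₀x(7L⁴-10L²x²+3x⁴)/(360LEI) = -(-12)·4·(7·20⁴-10·20²·4²+3·4⁴)/(360·20·200000) = 2752/78125 m
Load 2 — applied couple M₀=10 kN·m at a=5 m (b=L-a=15):
  y_2 = (M₀x³/(6L)+C₁x)/EI  [x≤a] with C₁=M₀(3b²-L²)/(6L)=275/12 = (10·4³/(6·20)+(275/12)·4)/200000 = 97/200000 m
Superposition: y = Σ y_i = 178553/5000000 m ≈ 0.035711 m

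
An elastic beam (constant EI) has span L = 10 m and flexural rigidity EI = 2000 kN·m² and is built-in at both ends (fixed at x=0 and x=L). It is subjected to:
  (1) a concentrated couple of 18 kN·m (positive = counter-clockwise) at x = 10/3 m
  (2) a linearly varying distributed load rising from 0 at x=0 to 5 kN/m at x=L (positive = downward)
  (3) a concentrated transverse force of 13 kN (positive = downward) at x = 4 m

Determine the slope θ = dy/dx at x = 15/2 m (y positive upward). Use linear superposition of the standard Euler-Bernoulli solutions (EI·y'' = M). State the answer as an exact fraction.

Load 1 — applied couple M₀=18 kN·m at a=10/3 m (b=L-a=20/3):
  θ_1 = (R_Ax²/2 - M_Ax - M₀(x-a))/EI  [x>a] with R_A=12/5, M_A=0 = ((12/5)·(15/2)²/2 - 0·(15/2) - 18·((15/2)-(10/3)))/2000 = -3/800 rad
Load 2 — triangular load w₀=5 kN/m (0→w₀ over full span):
  θ_2 = -w₀(2x(L-x)(L-2x)(x+2L)+x²(L-x)²)/(120LEI) = -5·(2·(15/2)·(10-(15/2))·(10-2·(15/2))·((15/2)+2·10)+(15/2)²·(10-(15/2))²)/(120·10·2000) = 41/4096 rad
Load 3 — point force P=13 kN at a=4 m (b=L-a=6):
  θ_3 = Pa²(L-x)(2bL-(3b+a)(L-x))/(2L³EI)  [x>a] = 13·4²·(10-(15/2))·(2·6·10-(3·6+4)·(10-(15/2)))/(2·10³·2000) = 169/20000 rad
Superposition: θ = Σ θ_i = 37657/2560000 rad ≈ 0.014710 rad

θ(15/2) = 37657/2560000 rad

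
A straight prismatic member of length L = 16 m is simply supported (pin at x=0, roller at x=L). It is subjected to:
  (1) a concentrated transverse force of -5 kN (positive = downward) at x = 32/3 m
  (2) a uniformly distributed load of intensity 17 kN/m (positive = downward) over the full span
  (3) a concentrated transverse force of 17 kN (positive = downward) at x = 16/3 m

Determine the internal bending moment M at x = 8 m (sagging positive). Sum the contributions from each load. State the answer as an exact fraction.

M(8) = 576 kN·m

Load 1 — point force P=-5 kN at a=32/3 m (b=L-a=16/3):
  M_1 = Pbx/L  [x≤a] = (-5)·(16/3)·8/16 = -40/3 kN·m
Load 2 — uniform load w=17 kN/m over full span:
  M_2 = wx(L-x)/2 = 17·8·(16-8)/2 = 544 kN·m
Load 3 — point force P=17 kN at a=16/3 m (b=L-a=32/3):
  M_3 = Pa(L-x)/L  [x>a] = 17·(16/3)·(16-8)/16 = 136/3 kN·m
Superposition: M = Σ M_i = 576 kN·m ≈ 576.000000 kN·m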